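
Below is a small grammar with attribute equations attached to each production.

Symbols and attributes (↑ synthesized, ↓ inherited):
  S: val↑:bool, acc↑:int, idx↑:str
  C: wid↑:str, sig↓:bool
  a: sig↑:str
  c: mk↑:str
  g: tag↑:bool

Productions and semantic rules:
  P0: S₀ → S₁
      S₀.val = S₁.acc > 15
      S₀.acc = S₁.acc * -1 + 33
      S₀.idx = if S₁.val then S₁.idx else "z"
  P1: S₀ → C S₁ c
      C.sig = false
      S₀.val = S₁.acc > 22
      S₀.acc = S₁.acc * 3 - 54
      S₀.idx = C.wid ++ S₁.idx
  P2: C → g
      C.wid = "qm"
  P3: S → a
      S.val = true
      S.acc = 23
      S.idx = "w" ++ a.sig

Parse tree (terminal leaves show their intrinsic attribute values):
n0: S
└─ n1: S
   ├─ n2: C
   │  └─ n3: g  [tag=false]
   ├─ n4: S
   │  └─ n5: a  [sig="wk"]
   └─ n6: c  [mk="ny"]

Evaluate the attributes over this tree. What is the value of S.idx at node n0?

1. n2.sig = false  [false]
2. n3.tag = false  [terminal]
3. n2.wid = "qm"  ["qm"]
4. n5.sig = "wk"  [terminal]
5. n4.val = true  [true]
6. n4.acc = 23  [23]
7. n4.idx = "wwk"  ["w" ++ a.sig]
8. n6.mk = "ny"  [terminal]
9. n1.val = true  [S₁.acc > 22]
10. n1.acc = 15  [S₁.acc * 3 - 54]
11. n1.idx = "qmwwk"  [C.wid ++ S₁.idx]
12. n0.val = false  [S₁.acc > 15]
13. n0.acc = 18  [S₁.acc * -1 + 33]
14. n0.idx = "qmwwk"  [if S₁.val then S₁.idx else "z"]

"qmwwk"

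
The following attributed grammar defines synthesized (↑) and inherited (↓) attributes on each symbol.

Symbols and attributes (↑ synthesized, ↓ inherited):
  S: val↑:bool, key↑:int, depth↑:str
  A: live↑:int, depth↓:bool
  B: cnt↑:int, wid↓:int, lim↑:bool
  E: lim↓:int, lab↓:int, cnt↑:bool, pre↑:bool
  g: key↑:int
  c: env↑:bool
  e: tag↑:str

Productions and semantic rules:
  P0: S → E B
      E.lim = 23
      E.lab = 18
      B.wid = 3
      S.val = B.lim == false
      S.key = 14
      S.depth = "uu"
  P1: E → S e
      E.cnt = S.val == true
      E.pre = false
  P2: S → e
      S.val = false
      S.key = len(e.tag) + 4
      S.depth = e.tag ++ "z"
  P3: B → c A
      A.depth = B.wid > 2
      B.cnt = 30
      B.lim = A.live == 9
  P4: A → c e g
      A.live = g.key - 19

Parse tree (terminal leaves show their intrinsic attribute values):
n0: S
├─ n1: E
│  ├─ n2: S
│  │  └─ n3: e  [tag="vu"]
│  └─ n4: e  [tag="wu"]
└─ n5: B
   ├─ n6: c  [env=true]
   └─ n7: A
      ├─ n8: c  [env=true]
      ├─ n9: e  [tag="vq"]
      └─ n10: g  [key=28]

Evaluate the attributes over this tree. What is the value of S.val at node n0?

1. n1.lim = 23  [23]
2. n1.lab = 18  [18]
3. n3.tag = "vu"  [terminal]
4. n2.val = false  [false]
5. n2.key = 6  [len(e.tag) + 4]
6. n2.depth = "vuz"  [e.tag ++ "z"]
7. n4.tag = "wu"  [terminal]
8. n1.cnt = false  [S.val == true]
9. n1.pre = false  [false]
10. n5.wid = 3  [3]
11. n6.env = true  [terminal]
12. n7.depth = true  [B.wid > 2]
13. n8.env = true  [terminal]
14. n9.tag = "vq"  [terminal]
15. n10.key = 28  [terminal]
16. n7.live = 9  [g.key - 19]
17. n5.cnt = 30  [30]
18. n5.lim = true  [A.live == 9]
19. n0.val = false  [B.lim == false]
20. n0.key = 14  [14]
21. n0.depth = "uu"  ["uu"]

false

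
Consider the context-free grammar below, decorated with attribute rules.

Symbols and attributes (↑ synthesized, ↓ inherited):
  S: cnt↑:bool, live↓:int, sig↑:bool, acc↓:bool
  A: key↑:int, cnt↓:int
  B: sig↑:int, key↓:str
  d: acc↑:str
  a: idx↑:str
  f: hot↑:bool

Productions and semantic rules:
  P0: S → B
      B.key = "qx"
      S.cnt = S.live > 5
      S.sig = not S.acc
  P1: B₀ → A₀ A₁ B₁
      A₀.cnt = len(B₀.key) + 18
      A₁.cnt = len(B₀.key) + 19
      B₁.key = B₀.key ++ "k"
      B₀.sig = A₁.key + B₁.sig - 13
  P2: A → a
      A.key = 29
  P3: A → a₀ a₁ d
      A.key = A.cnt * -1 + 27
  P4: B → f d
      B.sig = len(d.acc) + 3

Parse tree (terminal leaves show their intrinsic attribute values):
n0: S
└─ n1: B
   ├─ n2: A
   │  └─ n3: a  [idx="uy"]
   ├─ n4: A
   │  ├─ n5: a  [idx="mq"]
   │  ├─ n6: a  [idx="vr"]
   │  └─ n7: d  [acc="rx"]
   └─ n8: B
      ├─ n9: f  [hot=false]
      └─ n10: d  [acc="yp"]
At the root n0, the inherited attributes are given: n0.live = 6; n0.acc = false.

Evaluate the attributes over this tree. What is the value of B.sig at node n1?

-2

1. n0.live = 6  [given at root]
2. n0.acc = false  [given at root]
3. n1.key = "qx"  ["qx"]
4. n2.cnt = 20  [len(B₀.key) + 18]
5. n3.idx = "uy"  [terminal]
6. n2.key = 29  [29]
7. n4.cnt = 21  [len(B₀.key) + 19]
8. n5.idx = "mq"  [terminal]
9. n6.idx = "vr"  [terminal]
10. n7.acc = "rx"  [terminal]
11. n4.key = 6  [A.cnt * -1 + 27]
12. n8.key = "qxk"  [B₀.key ++ "k"]
13. n9.hot = false  [terminal]
14. n10.acc = "yp"  [terminal]
15. n8.sig = 5  [len(d.acc) + 3]
16. n1.sig = -2  [A₁.key + B₁.sig - 13]
17. n0.cnt = true  [S.live > 5]
18. n0.sig = true  [not S.acc]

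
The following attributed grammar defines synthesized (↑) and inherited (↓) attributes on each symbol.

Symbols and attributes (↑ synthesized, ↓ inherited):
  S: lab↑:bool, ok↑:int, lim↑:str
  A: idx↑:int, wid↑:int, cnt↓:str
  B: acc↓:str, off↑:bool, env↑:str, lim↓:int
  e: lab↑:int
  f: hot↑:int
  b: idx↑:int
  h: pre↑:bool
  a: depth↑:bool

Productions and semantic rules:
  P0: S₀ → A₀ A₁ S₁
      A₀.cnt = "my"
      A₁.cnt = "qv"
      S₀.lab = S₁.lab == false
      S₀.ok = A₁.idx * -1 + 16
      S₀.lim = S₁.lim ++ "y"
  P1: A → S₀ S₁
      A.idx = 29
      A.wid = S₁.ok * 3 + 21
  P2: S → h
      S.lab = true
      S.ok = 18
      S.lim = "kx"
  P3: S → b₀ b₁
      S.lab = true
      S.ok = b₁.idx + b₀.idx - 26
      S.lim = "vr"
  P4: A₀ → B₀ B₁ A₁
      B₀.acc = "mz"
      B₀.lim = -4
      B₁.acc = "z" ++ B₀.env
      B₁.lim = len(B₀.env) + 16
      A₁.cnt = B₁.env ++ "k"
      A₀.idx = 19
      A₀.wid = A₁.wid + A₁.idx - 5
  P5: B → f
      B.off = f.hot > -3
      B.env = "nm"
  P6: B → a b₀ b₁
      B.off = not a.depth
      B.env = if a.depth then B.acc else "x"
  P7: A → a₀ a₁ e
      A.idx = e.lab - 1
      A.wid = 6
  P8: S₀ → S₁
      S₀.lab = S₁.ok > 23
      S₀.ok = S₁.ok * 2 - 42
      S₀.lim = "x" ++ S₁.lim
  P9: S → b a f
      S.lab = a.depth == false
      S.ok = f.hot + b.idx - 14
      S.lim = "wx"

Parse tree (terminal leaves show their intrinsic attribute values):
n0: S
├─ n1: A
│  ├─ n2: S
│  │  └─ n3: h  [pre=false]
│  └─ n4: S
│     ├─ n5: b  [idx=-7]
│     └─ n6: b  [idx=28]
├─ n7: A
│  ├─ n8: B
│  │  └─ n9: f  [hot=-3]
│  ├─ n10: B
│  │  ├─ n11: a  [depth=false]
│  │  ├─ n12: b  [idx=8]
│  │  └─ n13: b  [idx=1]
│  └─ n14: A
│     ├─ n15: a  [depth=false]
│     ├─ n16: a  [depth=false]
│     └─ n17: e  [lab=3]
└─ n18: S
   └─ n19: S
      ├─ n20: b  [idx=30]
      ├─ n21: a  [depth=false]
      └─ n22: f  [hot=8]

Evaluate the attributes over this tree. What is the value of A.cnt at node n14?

1. n1.cnt = "my"  ["my"]
2. n3.pre = false  [terminal]
3. n2.lab = true  [true]
4. n2.ok = 18  [18]
5. n2.lim = "kx"  ["kx"]
6. n5.idx = -7  [terminal]
7. n6.idx = 28  [terminal]
8. n4.lab = true  [true]
9. n4.ok = -5  [b₁.idx + b₀.idx - 26]
10. n4.lim = "vr"  ["vr"]
11. n1.idx = 29  [29]
12. n1.wid = 6  [S₁.ok * 3 + 21]
13. n7.cnt = "qv"  ["qv"]
14. n8.acc = "mz"  ["mz"]
15. n8.lim = -4  [-4]
16. n9.hot = -3  [terminal]
17. n8.off = false  [f.hot > -3]
18. n8.env = "nm"  ["nm"]
19. n10.acc = "znm"  ["z" ++ B₀.env]
20. n10.lim = 18  [len(B₀.env) + 16]
21. n11.depth = false  [terminal]
22. n12.idx = 8  [terminal]
23. n13.idx = 1  [terminal]
24. n10.off = true  [not a.depth]
25. n10.env = "x"  [if a.depth then B.acc else "x"]
26. n14.cnt = "xk"  [B₁.env ++ "k"]
27. n15.depth = false  [terminal]
28. n16.depth = false  [terminal]
29. n17.lab = 3  [terminal]
30. n14.idx = 2  [e.lab - 1]
31. n14.wid = 6  [6]
32. n7.idx = 19  [19]
33. n7.wid = 3  [A₁.wid + A₁.idx - 5]
34. n20.idx = 30  [terminal]
35. n21.depth = false  [terminal]
36. n22.hot = 8  [terminal]
37. n19.lab = true  [a.depth == false]
38. n19.ok = 24  [f.hot + b.idx - 14]
39. n19.lim = "wx"  ["wx"]
40. n18.lab = true  [S₁.ok > 23]
41. n18.ok = 6  [S₁.ok * 2 - 42]
42. n18.lim = "xwx"  ["x" ++ S₁.lim]
43. n0.lab = false  [S₁.lab == false]
44. n0.ok = -3  [A₁.idx * -1 + 16]
45. n0.lim = "xwxy"  [S₁.lim ++ "y"]

"xk"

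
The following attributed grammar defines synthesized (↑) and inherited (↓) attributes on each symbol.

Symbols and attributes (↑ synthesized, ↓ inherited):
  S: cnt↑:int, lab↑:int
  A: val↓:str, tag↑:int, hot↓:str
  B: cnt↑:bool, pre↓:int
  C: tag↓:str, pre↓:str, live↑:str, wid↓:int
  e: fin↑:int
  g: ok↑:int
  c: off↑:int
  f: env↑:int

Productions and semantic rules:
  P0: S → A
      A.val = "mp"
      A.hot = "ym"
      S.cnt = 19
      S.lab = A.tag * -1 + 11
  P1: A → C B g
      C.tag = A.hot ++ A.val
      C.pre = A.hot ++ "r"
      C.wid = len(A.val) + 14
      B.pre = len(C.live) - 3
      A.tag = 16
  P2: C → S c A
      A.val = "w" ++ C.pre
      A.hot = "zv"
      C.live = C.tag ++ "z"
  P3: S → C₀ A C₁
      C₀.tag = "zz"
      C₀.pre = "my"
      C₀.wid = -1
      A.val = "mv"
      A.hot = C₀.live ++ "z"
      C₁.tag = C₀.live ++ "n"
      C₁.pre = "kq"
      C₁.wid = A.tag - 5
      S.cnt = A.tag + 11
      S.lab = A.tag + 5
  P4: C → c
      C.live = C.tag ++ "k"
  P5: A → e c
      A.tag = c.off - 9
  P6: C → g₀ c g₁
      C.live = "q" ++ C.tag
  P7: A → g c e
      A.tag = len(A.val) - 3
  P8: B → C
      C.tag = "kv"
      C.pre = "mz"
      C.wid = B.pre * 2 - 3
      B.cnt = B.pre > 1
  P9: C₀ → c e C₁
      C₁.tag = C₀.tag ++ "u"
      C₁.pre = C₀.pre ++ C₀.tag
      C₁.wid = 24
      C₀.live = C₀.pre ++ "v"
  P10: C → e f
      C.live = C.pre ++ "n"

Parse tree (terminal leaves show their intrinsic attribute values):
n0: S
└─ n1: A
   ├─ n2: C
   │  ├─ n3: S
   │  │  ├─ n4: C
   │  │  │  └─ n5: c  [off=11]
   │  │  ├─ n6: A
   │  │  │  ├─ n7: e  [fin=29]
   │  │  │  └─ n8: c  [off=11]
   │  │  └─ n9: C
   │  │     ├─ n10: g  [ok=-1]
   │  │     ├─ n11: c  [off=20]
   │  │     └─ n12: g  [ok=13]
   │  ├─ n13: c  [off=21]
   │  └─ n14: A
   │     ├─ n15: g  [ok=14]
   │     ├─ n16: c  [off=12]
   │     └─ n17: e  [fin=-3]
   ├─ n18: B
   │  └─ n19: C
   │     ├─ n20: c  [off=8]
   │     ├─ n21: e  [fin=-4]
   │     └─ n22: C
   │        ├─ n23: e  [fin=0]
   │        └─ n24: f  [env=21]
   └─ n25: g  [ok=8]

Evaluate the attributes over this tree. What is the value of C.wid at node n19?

1. n1.val = "mp"  ["mp"]
2. n1.hot = "ym"  ["ym"]
3. n2.tag = "ymmp"  [A.hot ++ A.val]
4. n2.pre = "ymr"  [A.hot ++ "r"]
5. n2.wid = 16  [len(A.val) + 14]
6. n4.tag = "zz"  ["zz"]
7. n4.pre = "my"  ["my"]
8. n4.wid = -1  [-1]
9. n5.off = 11  [terminal]
10. n4.live = "zzk"  [C.tag ++ "k"]
11. n6.val = "mv"  ["mv"]
12. n6.hot = "zzkz"  [C₀.live ++ "z"]
13. n7.fin = 29  [terminal]
14. n8.off = 11  [terminal]
15. n6.tag = 2  [c.off - 9]
16. n9.tag = "zzkn"  [C₀.live ++ "n"]
17. n9.pre = "kq"  ["kq"]
18. n9.wid = -3  [A.tag - 5]
19. n10.ok = -1  [terminal]
20. n11.off = 20  [terminal]
21. n12.ok = 13  [terminal]
22. n9.live = "qzzkn"  ["q" ++ C.tag]
23. n3.cnt = 13  [A.tag + 11]
24. n3.lab = 7  [A.tag + 5]
25. n13.off = 21  [terminal]
26. n14.val = "wymr"  ["w" ++ C.pre]
27. n14.hot = "zv"  ["zv"]
28. n15.ok = 14  [terminal]
29. n16.off = 12  [terminal]
30. n17.fin = -3  [terminal]
31. n14.tag = 1  [len(A.val) - 3]
32. n2.live = "ymmpz"  [C.tag ++ "z"]
33. n18.pre = 2  [len(C.live) - 3]
34. n19.tag = "kv"  ["kv"]
35. n19.pre = "mz"  ["mz"]
36. n19.wid = 1  [B.pre * 2 - 3]
37. n20.off = 8  [terminal]
38. n21.fin = -4  [terminal]
39. n22.tag = "kvu"  [C₀.tag ++ "u"]
40. n22.pre = "mzkv"  [C₀.pre ++ C₀.tag]
41. n22.wid = 24  [24]
42. n23.fin = 0  [terminal]
43. n24.env = 21  [terminal]
44. n22.live = "mzkvn"  [C.pre ++ "n"]
45. n19.live = "mzv"  [C₀.pre ++ "v"]
46. n18.cnt = true  [B.pre > 1]
47. n25.ok = 8  [terminal]
48. n1.tag = 16  [16]
49. n0.cnt = 19  [19]
50. n0.lab = -5  [A.tag * -1 + 11]

1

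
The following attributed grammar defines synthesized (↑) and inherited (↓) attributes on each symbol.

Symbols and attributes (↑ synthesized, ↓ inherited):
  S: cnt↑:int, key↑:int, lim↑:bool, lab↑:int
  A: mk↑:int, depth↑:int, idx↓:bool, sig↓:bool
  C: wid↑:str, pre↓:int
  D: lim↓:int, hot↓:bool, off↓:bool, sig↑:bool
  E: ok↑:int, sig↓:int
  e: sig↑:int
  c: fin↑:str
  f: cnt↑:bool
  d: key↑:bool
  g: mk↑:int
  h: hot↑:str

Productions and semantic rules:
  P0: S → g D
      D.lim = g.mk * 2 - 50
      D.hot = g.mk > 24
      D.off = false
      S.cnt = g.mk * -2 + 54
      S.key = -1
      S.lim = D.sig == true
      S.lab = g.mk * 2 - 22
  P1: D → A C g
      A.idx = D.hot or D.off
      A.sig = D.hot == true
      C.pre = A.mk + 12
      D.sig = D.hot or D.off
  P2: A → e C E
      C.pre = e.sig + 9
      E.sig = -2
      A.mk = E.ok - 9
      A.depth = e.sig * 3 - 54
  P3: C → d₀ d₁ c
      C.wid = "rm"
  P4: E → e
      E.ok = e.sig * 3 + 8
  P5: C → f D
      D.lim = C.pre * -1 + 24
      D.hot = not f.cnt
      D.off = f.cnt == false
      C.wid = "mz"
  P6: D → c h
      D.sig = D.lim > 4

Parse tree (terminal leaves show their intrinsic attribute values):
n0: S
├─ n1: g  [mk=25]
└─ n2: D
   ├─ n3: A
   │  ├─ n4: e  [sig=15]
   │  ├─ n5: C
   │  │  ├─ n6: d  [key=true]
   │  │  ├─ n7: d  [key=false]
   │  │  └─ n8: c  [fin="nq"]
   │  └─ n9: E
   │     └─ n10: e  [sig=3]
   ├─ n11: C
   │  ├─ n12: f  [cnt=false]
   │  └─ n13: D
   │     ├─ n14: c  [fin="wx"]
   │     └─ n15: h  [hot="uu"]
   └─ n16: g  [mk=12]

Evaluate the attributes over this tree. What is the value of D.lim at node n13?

4

1. n1.mk = 25  [terminal]
2. n2.lim = 0  [g.mk * 2 - 50]
3. n2.hot = true  [g.mk > 24]
4. n2.off = false  [false]
5. n3.idx = true  [D.hot or D.off]
6. n3.sig = true  [D.hot == true]
7. n4.sig = 15  [terminal]
8. n5.pre = 24  [e.sig + 9]
9. n6.key = true  [terminal]
10. n7.key = false  [terminal]
11. n8.fin = "nq"  [terminal]
12. n5.wid = "rm"  ["rm"]
13. n9.sig = -2  [-2]
14. n10.sig = 3  [terminal]
15. n9.ok = 17  [e.sig * 3 + 8]
16. n3.mk = 8  [E.ok - 9]
17. n3.depth = -9  [e.sig * 3 - 54]
18. n11.pre = 20  [A.mk + 12]
19. n12.cnt = false  [terminal]
20. n13.lim = 4  [C.pre * -1 + 24]
21. n13.hot = true  [not f.cnt]
22. n13.off = true  [f.cnt == false]
23. n14.fin = "wx"  [terminal]
24. n15.hot = "uu"  [terminal]
25. n13.sig = false  [D.lim > 4]
26. n11.wid = "mz"  ["mz"]
27. n16.mk = 12  [terminal]
28. n2.sig = true  [D.hot or D.off]
29. n0.cnt = 4  [g.mk * -2 + 54]
30. n0.key = -1  [-1]
31. n0.lim = true  [D.sig == true]
32. n0.lab = 28  [g.mk * 2 - 22]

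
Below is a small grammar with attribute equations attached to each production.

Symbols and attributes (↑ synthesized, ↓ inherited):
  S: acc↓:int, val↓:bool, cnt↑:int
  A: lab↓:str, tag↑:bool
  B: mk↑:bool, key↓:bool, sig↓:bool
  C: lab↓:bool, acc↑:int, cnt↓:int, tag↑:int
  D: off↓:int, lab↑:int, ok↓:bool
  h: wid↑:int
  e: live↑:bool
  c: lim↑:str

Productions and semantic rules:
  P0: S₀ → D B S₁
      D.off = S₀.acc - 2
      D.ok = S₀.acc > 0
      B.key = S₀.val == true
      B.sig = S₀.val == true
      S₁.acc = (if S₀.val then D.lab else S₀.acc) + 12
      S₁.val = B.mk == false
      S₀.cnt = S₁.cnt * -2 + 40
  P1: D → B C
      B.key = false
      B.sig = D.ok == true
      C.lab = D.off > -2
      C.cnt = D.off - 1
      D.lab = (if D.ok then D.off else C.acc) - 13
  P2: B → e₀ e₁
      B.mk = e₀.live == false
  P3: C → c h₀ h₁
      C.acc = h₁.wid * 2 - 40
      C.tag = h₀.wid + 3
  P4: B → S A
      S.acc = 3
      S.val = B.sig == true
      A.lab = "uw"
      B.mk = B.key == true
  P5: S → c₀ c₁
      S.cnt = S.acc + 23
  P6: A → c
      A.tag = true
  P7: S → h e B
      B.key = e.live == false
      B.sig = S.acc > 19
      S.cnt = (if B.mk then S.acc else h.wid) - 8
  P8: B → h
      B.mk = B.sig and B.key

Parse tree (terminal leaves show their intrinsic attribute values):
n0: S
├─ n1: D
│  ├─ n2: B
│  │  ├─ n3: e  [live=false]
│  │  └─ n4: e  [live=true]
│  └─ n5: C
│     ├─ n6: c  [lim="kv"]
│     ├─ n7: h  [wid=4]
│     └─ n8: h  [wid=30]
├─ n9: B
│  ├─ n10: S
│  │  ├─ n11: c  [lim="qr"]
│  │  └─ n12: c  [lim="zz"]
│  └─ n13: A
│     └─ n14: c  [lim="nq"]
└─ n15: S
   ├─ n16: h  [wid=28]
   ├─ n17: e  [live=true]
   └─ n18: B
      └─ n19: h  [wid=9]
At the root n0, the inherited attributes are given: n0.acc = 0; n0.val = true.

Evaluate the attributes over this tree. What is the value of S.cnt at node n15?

20

1. n0.acc = 0  [given at root]
2. n0.val = true  [given at root]
3. n1.off = -2  [S₀.acc - 2]
4. n1.ok = false  [S₀.acc > 0]
5. n2.key = false  [false]
6. n2.sig = false  [D.ok == true]
7. n3.live = false  [terminal]
8. n4.live = true  [terminal]
9. n2.mk = true  [e₀.live == false]
10. n5.lab = false  [D.off > -2]
11. n5.cnt = -3  [D.off - 1]
12. n6.lim = "kv"  [terminal]
13. n7.wid = 4  [terminal]
14. n8.wid = 30  [terminal]
15. n5.acc = 20  [h₁.wid * 2 - 40]
16. n5.tag = 7  [h₀.wid + 3]
17. n1.lab = 7  [(if D.ok then D.off else C.acc) - 13]
18. n9.key = true  [S₀.val == true]
19. n9.sig = true  [S₀.val == true]
20. n10.acc = 3  [3]
21. n10.val = true  [B.sig == true]
22. n11.lim = "qr"  [terminal]
23. n12.lim = "zz"  [terminal]
24. n10.cnt = 26  [S.acc + 23]
25. n13.lab = "uw"  ["uw"]
26. n14.lim = "nq"  [terminal]
27. n13.tag = true  [true]
28. n9.mk = true  [B.key == true]
29. n15.acc = 19  [(if S₀.val then D.lab else S₀.acc) + 12]
30. n15.val = false  [B.mk == false]
31. n16.wid = 28  [terminal]
32. n17.live = true  [terminal]
33. n18.key = false  [e.live == false]
34. n18.sig = false  [S.acc > 19]
35. n19.wid = 9  [terminal]
36. n18.mk = false  [B.sig and B.key]
37. n15.cnt = 20  [(if B.mk then S.acc else h.wid) - 8]
38. n0.cnt = 0  [S₁.cnt * -2 + 40]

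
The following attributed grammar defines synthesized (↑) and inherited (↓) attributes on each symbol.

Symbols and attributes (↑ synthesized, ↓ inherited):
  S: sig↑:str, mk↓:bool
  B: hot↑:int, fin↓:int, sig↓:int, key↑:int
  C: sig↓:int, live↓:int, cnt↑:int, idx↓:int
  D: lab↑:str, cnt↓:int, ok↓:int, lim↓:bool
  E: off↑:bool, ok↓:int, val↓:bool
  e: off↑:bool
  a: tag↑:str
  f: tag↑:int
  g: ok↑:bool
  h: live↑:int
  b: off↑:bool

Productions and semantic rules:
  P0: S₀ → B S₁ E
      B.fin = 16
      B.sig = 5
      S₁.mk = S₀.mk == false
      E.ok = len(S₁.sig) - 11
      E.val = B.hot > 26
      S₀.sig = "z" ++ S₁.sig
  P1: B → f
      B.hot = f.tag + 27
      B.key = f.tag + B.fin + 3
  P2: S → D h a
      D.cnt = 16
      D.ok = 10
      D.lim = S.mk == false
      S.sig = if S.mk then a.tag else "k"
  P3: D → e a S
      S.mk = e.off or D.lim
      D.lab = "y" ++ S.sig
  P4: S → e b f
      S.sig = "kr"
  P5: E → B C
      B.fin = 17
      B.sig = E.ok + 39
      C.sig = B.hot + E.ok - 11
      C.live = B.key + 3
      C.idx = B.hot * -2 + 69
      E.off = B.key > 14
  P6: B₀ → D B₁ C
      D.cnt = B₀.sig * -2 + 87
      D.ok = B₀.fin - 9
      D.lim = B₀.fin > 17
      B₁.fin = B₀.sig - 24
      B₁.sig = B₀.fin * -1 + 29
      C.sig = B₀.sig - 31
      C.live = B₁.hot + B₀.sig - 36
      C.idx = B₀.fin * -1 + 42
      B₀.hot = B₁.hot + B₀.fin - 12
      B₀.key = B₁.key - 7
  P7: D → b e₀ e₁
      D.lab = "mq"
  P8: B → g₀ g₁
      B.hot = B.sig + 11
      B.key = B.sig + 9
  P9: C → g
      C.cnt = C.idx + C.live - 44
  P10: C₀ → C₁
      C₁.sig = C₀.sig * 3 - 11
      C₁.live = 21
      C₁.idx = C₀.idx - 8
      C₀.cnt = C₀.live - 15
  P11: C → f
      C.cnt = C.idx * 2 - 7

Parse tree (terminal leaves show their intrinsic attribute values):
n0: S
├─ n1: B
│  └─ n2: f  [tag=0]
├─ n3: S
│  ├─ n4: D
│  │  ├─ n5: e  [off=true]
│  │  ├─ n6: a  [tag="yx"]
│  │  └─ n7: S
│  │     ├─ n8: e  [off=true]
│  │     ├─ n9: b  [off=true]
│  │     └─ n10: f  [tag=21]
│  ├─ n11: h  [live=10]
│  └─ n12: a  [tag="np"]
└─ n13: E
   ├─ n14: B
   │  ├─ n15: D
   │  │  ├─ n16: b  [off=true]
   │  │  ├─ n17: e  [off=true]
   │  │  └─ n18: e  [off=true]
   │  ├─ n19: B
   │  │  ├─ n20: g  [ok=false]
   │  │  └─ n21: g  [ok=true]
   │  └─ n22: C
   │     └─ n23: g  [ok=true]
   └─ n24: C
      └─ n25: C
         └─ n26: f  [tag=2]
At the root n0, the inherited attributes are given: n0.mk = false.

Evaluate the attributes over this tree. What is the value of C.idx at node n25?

5

1. n0.mk = false  [given at root]
2. n1.fin = 16  [16]
3. n1.sig = 5  [5]
4. n2.tag = 0  [terminal]
5. n1.hot = 27  [f.tag + 27]
6. n1.key = 19  [f.tag + B.fin + 3]
7. n3.mk = true  [S₀.mk == false]
8. n4.cnt = 16  [16]
9. n4.ok = 10  [10]
10. n4.lim = false  [S.mk == false]
11. n5.off = true  [terminal]
12. n6.tag = "yx"  [terminal]
13. n7.mk = true  [e.off or D.lim]
14. n8.off = true  [terminal]
15. n9.off = true  [terminal]
16. n10.tag = 21  [terminal]
17. n7.sig = "kr"  ["kr"]
18. n4.lab = "ykr"  ["y" ++ S.sig]
19. n11.live = 10  [terminal]
20. n12.tag = "np"  [terminal]
21. n3.sig = "np"  [if S.mk then a.tag else "k"]
22. n13.ok = -9  [len(S₁.sig) - 11]
23. n13.val = true  [B.hot > 26]
24. n14.fin = 17  [17]
25. n14.sig = 30  [E.ok + 39]
26. n15.cnt = 27  [B₀.sig * -2 + 87]
27. n15.ok = 8  [B₀.fin - 9]
28. n15.lim = false  [B₀.fin > 17]
29. n16.off = true  [terminal]
30. n17.off = true  [terminal]
31. n18.off = true  [terminal]
32. n15.lab = "mq"  ["mq"]
33. n19.fin = 6  [B₀.sig - 24]
34. n19.sig = 12  [B₀.fin * -1 + 29]
35. n20.ok = false  [terminal]
36. n21.ok = true  [terminal]
37. n19.hot = 23  [B.sig + 11]
38. n19.key = 21  [B.sig + 9]
39. n22.sig = -1  [B₀.sig - 31]
40. n22.live = 17  [B₁.hot + B₀.sig - 36]
41. n22.idx = 25  [B₀.fin * -1 + 42]
42. n23.ok = true  [terminal]
43. n22.cnt = -2  [C.idx + C.live - 44]
44. n14.hot = 28  [B₁.hot + B₀.fin - 12]
45. n14.key = 14  [B₁.key - 7]
46. n24.sig = 8  [B.hot + E.ok - 11]
47. n24.live = 17  [B.key + 3]
48. n24.idx = 13  [B.hot * -2 + 69]
49. n25.sig = 13  [C₀.sig * 3 - 11]
50. n25.live = 21  [21]
51. n25.idx = 5  [C₀.idx - 8]
52. n26.tag = 2  [terminal]
53. n25.cnt = 3  [C.idx * 2 - 7]
54. n24.cnt = 2  [C₀.live - 15]
55. n13.off = false  [B.key > 14]
56. n0.sig = "znp"  ["z" ++ S₁.sig]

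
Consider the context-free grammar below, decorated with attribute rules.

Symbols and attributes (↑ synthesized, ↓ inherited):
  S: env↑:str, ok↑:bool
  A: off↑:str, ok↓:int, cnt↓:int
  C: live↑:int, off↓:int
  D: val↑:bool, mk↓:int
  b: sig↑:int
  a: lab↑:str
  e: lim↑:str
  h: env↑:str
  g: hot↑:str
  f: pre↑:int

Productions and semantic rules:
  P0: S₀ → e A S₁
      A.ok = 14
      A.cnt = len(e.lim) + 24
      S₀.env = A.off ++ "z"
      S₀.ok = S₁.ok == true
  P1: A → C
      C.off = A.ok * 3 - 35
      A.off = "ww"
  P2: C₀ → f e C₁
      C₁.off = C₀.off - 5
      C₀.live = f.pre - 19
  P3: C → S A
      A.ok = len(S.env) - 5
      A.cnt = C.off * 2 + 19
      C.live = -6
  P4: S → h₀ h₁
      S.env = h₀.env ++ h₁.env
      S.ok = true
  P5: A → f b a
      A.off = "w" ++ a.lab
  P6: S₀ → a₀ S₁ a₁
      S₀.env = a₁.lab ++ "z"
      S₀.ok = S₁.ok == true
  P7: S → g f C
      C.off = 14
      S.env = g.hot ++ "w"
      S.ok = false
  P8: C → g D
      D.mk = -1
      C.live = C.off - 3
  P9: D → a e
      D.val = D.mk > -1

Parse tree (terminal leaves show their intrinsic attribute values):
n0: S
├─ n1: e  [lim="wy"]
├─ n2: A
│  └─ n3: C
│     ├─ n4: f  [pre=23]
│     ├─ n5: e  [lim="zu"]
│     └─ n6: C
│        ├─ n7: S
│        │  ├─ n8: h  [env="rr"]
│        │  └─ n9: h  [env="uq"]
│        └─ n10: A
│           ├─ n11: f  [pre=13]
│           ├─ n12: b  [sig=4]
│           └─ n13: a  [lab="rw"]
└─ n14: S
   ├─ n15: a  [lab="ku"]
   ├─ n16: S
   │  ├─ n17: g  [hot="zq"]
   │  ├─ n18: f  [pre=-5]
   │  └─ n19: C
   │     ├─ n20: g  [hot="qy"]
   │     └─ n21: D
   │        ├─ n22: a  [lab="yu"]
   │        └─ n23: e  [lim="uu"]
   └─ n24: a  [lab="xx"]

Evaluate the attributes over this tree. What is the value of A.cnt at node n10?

1. n1.lim = "wy"  [terminal]
2. n2.ok = 14  [14]
3. n2.cnt = 26  [len(e.lim) + 24]
4. n3.off = 7  [A.ok * 3 - 35]
5. n4.pre = 23  [terminal]
6. n5.lim = "zu"  [terminal]
7. n6.off = 2  [C₀.off - 5]
8. n8.env = "rr"  [terminal]
9. n9.env = "uq"  [terminal]
10. n7.env = "rruq"  [h₀.env ++ h₁.env]
11. n7.ok = true  [true]
12. n10.ok = -1  [len(S.env) - 5]
13. n10.cnt = 23  [C.off * 2 + 19]
14. n11.pre = 13  [terminal]
15. n12.sig = 4  [terminal]
16. n13.lab = "rw"  [terminal]
17. n10.off = "wrw"  ["w" ++ a.lab]
18. n6.live = -6  [-6]
19. n3.live = 4  [f.pre - 19]
20. n2.off = "ww"  ["ww"]
21. n15.lab = "ku"  [terminal]
22. n17.hot = "zq"  [terminal]
23. n18.pre = -5  [terminal]
24. n19.off = 14  [14]
25. n20.hot = "qy"  [terminal]
26. n21.mk = -1  [-1]
27. n22.lab = "yu"  [terminal]
28. n23.lim = "uu"  [terminal]
29. n21.val = false  [D.mk > -1]
30. n19.live = 11  [C.off - 3]
31. n16.env = "zqw"  [g.hot ++ "w"]
32. n16.ok = false  [false]
33. n24.lab = "xx"  [terminal]
34. n14.env = "xxz"  [a₁.lab ++ "z"]
35. n14.ok = false  [S₁.ok == true]
36. n0.env = "wwz"  [A.off ++ "z"]
37. n0.ok = false  [S₁.ok == true]

23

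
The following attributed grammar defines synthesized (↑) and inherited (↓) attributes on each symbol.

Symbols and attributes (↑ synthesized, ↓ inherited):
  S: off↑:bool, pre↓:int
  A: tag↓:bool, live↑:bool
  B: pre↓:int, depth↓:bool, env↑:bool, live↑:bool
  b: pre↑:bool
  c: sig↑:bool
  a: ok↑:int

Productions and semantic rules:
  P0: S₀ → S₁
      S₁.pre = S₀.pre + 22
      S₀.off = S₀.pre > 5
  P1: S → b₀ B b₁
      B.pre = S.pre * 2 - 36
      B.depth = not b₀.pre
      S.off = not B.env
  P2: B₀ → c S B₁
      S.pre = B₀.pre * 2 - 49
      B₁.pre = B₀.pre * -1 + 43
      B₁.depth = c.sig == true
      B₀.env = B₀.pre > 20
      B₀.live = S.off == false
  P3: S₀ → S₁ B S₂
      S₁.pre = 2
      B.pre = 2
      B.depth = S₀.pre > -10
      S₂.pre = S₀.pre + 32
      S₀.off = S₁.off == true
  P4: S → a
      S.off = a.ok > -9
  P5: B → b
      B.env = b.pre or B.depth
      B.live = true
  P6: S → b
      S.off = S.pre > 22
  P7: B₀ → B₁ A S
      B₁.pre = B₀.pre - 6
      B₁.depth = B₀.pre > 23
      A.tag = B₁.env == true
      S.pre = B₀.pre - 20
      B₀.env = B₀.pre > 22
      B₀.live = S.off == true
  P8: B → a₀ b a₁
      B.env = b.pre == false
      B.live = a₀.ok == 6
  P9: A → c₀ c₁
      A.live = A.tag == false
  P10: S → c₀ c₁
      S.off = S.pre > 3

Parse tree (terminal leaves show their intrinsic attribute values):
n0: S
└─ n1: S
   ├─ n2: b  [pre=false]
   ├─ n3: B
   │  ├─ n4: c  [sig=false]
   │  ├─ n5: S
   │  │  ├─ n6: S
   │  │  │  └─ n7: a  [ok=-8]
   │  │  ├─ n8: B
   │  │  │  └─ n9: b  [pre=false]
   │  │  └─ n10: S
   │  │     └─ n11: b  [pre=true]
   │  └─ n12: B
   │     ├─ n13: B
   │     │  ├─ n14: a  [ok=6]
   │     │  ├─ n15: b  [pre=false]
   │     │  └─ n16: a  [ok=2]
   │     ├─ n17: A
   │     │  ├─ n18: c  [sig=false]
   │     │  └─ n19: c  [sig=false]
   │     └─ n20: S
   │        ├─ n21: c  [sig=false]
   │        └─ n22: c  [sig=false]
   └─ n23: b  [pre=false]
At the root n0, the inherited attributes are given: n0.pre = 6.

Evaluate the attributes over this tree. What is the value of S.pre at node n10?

23

1. n0.pre = 6  [given at root]
2. n1.pre = 28  [S₀.pre + 22]
3. n2.pre = false  [terminal]
4. n3.pre = 20  [S.pre * 2 - 36]
5. n3.depth = true  [not b₀.pre]
6. n4.sig = false  [terminal]
7. n5.pre = -9  [B₀.pre * 2 - 49]
8. n6.pre = 2  [2]
9. n7.ok = -8  [terminal]
10. n6.off = true  [a.ok > -9]
11. n8.pre = 2  [2]
12. n8.depth = true  [S₀.pre > -10]
13. n9.pre = false  [terminal]
14. n8.env = true  [b.pre or B.depth]
15. n8.live = true  [true]
16. n10.pre = 23  [S₀.pre + 32]
17. n11.pre = true  [terminal]
18. n10.off = true  [S.pre > 22]
19. n5.off = true  [S₁.off == true]
20. n12.pre = 23  [B₀.pre * -1 + 43]
21. n12.depth = false  [c.sig == true]
22. n13.pre = 17  [B₀.pre - 6]
23. n13.depth = false  [B₀.pre > 23]
24. n14.ok = 6  [terminal]
25. n15.pre = false  [terminal]
26. n16.ok = 2  [terminal]
27. n13.env = true  [b.pre == false]
28. n13.live = true  [a₀.ok == 6]
29. n17.tag = true  [B₁.env == true]
30. n18.sig = false  [terminal]
31. n19.sig = false  [terminal]
32. n17.live = false  [A.tag == false]
33. n20.pre = 3  [B₀.pre - 20]
34. n21.sig = false  [terminal]
35. n22.sig = false  [terminal]
36. n20.off = false  [S.pre > 3]
37. n12.env = true  [B₀.pre > 22]
38. n12.live = false  [S.off == true]
39. n3.env = false  [B₀.pre > 20]
40. n3.live = false  [S.off == false]
41. n23.pre = false  [terminal]
42. n1.off = true  [not B.env]
43. n0.off = true  [S₀.pre > 5]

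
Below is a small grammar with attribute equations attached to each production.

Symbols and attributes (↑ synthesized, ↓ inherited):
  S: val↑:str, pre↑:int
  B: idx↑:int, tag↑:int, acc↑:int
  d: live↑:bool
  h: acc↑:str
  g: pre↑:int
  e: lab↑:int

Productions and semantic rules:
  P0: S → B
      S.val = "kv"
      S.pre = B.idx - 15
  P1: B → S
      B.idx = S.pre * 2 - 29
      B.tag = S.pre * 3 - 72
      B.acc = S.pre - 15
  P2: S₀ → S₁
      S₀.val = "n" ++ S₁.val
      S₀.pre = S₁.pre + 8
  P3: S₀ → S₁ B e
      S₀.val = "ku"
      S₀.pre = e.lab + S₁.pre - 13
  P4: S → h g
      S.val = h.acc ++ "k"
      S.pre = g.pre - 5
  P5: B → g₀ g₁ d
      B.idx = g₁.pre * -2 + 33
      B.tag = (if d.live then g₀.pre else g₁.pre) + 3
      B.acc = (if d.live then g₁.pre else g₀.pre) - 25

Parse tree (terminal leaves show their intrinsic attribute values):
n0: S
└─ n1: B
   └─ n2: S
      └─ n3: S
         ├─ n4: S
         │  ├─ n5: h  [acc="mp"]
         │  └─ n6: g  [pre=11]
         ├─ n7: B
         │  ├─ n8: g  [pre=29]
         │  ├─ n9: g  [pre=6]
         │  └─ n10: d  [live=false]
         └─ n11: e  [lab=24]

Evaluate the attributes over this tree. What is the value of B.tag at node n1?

1. n5.acc = "mp"  [terminal]
2. n6.pre = 11  [terminal]
3. n4.val = "mpk"  [h.acc ++ "k"]
4. n4.pre = 6  [g.pre - 5]
5. n8.pre = 29  [terminal]
6. n9.pre = 6  [terminal]
7. n10.live = false  [terminal]
8. n7.idx = 21  [g₁.pre * -2 + 33]
9. n7.tag = 9  [(if d.live then g₀.pre else g₁.pre) + 3]
10. n7.acc = 4  [(if d.live then g₁.pre else g₀.pre) - 25]
11. n11.lab = 24  [terminal]
12. n3.val = "ku"  ["ku"]
13. n3.pre = 17  [e.lab + S₁.pre - 13]
14. n2.val = "nku"  ["n" ++ S₁.val]
15. n2.pre = 25  [S₁.pre + 8]
16. n1.idx = 21  [S.pre * 2 - 29]
17. n1.tag = 3  [S.pre * 3 - 72]
18. n1.acc = 10  [S.pre - 15]
19. n0.val = "kv"  ["kv"]
20. n0.pre = 6  [B.idx - 15]

3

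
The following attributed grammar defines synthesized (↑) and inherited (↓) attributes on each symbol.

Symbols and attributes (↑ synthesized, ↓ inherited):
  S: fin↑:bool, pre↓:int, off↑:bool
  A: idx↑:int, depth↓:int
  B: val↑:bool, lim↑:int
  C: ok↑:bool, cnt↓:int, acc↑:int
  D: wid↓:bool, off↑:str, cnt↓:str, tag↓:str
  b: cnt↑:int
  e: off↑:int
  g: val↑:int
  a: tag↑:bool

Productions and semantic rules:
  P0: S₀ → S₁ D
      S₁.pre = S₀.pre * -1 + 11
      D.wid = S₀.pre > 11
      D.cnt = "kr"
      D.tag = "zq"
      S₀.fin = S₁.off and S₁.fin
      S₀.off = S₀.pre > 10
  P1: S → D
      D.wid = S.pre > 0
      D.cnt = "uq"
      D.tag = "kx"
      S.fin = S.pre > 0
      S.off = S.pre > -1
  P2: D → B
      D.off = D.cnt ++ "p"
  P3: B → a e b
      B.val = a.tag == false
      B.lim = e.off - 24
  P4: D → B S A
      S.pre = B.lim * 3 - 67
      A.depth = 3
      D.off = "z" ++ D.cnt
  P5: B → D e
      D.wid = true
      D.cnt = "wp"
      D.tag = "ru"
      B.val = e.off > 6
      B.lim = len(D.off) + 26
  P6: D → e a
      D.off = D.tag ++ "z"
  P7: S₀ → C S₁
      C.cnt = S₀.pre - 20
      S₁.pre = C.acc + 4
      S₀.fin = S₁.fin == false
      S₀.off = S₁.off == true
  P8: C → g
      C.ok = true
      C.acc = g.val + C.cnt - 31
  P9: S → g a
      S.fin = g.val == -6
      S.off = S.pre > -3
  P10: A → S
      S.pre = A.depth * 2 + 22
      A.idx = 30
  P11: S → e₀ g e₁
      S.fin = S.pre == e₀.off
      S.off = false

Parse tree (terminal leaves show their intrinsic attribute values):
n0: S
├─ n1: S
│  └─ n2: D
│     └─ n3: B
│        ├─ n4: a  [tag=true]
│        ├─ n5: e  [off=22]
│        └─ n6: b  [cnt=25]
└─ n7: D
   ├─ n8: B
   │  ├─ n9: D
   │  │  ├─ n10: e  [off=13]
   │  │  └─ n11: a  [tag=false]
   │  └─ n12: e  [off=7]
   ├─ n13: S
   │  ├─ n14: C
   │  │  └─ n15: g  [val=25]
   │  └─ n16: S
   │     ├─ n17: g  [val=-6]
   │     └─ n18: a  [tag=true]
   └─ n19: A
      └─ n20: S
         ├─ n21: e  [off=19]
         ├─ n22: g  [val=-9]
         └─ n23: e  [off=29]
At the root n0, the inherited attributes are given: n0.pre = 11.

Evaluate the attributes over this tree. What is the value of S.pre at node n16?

1. n0.pre = 11  [given at root]
2. n1.pre = 0  [S₀.pre * -1 + 11]
3. n2.wid = false  [S.pre > 0]
4. n2.cnt = "uq"  ["uq"]
5. n2.tag = "kx"  ["kx"]
6. n4.tag = true  [terminal]
7. n5.off = 22  [terminal]
8. n6.cnt = 25  [terminal]
9. n3.val = false  [a.tag == false]
10. n3.lim = -2  [e.off - 24]
11. n2.off = "uqp"  [D.cnt ++ "p"]
12. n1.fin = false  [S.pre > 0]
13. n1.off = true  [S.pre > -1]
14. n7.wid = false  [S₀.pre > 11]
15. n7.cnt = "kr"  ["kr"]
16. n7.tag = "zq"  ["zq"]
17. n9.wid = true  [true]
18. n9.cnt = "wp"  ["wp"]
19. n9.tag = "ru"  ["ru"]
20. n10.off = 13  [terminal]
21. n11.tag = false  [terminal]
22. n9.off = "ruz"  [D.tag ++ "z"]
23. n12.off = 7  [terminal]
24. n8.val = true  [e.off > 6]
25. n8.lim = 29  [len(D.off) + 26]
26. n13.pre = 20  [B.lim * 3 - 67]
27. n14.cnt = 0  [S₀.pre - 20]
28. n15.val = 25  [terminal]
29. n14.ok = true  [true]
30. n14.acc = -6  [g.val + C.cnt - 31]
31. n16.pre = -2  [C.acc + 4]
32. n17.val = -6  [terminal]
33. n18.tag = true  [terminal]
34. n16.fin = true  [g.val == -6]
35. n16.off = true  [S.pre > -3]
36. n13.fin = false  [S₁.fin == false]
37. n13.off = true  [S₁.off == true]
38. n19.depth = 3  [3]
39. n20.pre = 28  [A.depth * 2 + 22]
40. n21.off = 19  [terminal]
41. n22.val = -9  [terminal]
42. n23.off = 29  [terminal]
43. n20.fin = false  [S.pre == e₀.off]
44. n20.off = false  [false]
45. n19.idx = 30  [30]
46. n7.off = "zkr"  ["z" ++ D.cnt]
47. n0.fin = false  [S₁.off and S₁.fin]
48. n0.off = true  [S₀.pre > 10]

-2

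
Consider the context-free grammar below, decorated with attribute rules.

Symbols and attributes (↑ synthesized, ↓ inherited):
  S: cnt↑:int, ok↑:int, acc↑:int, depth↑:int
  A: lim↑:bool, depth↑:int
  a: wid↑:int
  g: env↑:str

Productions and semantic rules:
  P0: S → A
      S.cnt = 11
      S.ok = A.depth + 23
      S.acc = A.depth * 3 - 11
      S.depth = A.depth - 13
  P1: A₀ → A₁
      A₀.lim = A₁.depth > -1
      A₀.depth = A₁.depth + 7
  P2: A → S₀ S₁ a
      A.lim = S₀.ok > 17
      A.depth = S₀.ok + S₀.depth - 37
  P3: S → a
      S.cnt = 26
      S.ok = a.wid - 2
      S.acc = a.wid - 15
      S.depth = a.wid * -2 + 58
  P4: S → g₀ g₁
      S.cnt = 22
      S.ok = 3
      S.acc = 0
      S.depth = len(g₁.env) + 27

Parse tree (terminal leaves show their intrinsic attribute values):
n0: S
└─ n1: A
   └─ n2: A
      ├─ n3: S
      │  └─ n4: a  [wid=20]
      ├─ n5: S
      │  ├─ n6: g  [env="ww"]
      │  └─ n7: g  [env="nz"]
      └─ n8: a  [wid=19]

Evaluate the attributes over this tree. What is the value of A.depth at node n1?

6

1. n4.wid = 20  [terminal]
2. n3.cnt = 26  [26]
3. n3.ok = 18  [a.wid - 2]
4. n3.acc = 5  [a.wid - 15]
5. n3.depth = 18  [a.wid * -2 + 58]
6. n6.env = "ww"  [terminal]
7. n7.env = "nz"  [terminal]
8. n5.cnt = 22  [22]
9. n5.ok = 3  [3]
10. n5.acc = 0  [0]
11. n5.depth = 29  [len(g₁.env) + 27]
12. n8.wid = 19  [terminal]
13. n2.lim = true  [S₀.ok > 17]
14. n2.depth = -1  [S₀.ok + S₀.depth - 37]
15. n1.lim = false  [A₁.depth > -1]
16. n1.depth = 6  [A₁.depth + 7]
17. n0.cnt = 11  [11]
18. n0.ok = 29  [A.depth + 23]
19. n0.acc = 7  [A.depth * 3 - 11]
20. n0.depth = -7  [A.depth - 13]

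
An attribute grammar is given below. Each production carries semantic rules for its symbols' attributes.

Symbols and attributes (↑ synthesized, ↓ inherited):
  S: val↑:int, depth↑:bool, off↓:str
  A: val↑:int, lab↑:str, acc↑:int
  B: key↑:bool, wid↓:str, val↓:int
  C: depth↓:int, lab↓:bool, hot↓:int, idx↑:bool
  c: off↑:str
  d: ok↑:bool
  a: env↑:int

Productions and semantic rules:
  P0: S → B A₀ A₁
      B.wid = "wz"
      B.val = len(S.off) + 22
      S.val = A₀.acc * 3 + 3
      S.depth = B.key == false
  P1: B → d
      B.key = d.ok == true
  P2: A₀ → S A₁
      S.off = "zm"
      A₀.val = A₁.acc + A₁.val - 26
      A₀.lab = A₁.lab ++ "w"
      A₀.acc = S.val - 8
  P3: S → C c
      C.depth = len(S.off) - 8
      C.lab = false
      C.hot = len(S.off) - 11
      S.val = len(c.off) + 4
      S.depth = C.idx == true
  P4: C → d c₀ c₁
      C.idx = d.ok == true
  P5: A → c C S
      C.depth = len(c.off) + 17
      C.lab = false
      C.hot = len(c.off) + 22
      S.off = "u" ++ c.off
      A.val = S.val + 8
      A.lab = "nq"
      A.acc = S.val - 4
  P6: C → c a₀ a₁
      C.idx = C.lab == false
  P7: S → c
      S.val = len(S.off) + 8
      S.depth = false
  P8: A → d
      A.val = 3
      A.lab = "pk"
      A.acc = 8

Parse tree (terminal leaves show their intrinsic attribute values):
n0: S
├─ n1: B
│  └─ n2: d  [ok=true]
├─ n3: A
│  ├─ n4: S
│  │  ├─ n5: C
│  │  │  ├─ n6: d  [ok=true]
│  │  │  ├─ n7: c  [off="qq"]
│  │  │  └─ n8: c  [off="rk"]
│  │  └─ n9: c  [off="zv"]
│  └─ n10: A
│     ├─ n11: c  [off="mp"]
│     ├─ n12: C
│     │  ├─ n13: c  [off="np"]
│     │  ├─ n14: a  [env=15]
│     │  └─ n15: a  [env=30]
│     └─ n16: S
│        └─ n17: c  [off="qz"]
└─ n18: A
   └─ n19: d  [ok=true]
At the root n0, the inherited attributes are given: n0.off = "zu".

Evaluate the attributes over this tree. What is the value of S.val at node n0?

1. n0.off = "zu"  [given at root]
2. n1.wid = "wz"  ["wz"]
3. n1.val = 24  [len(S.off) + 22]
4. n2.ok = true  [terminal]
5. n1.key = true  [d.ok == true]
6. n4.off = "zm"  ["zm"]
7. n5.depth = -6  [len(S.off) - 8]
8. n5.lab = false  [false]
9. n5.hot = -9  [len(S.off) - 11]
10. n6.ok = true  [terminal]
11. n7.off = "qq"  [terminal]
12. n8.off = "rk"  [terminal]
13. n5.idx = true  [d.ok == true]
14. n9.off = "zv"  [terminal]
15. n4.val = 6  [len(c.off) + 4]
16. n4.depth = true  [C.idx == true]
17. n11.off = "mp"  [terminal]
18. n12.depth = 19  [len(c.off) + 17]
19. n12.lab = false  [false]
20. n12.hot = 24  [len(c.off) + 22]
21. n13.off = "np"  [terminal]
22. n14.env = 15  [terminal]
23. n15.env = 30  [terminal]
24. n12.idx = true  [C.lab == false]
25. n16.off = "ump"  ["u" ++ c.off]
26. n17.off = "qz"  [terminal]
27. n16.val = 11  [len(S.off) + 8]
28. n16.depth = false  [false]
29. n10.val = 19  [S.val + 8]
30. n10.lab = "nq"  ["nq"]
31. n10.acc = 7  [S.val - 4]
32. n3.val = 0  [A₁.acc + A₁.val - 26]
33. n3.lab = "nqw"  [A₁.lab ++ "w"]
34. n3.acc = -2  [S.val - 8]
35. n19.ok = true  [terminal]
36. n18.val = 3  [3]
37. n18.lab = "pk"  ["pk"]
38. n18.acc = 8  [8]
39. n0.val = -3  [A₀.acc * 3 + 3]
40. n0.depth = false  [B.key == false]

-3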